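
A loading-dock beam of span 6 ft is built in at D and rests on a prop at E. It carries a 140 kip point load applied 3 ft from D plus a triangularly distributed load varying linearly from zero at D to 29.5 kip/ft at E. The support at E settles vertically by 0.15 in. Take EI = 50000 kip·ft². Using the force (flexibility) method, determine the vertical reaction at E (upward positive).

Release the roller at E. Primary structure: cantilever fixed at D.
Free-end deflection of the primary structure under the applied loading (downward +):
  point load 140 at a = 3: Pa²(3L − a)/(6EI) = 3150/EI
  triangular load, peak 29.5 at the free end: 11w₀L⁴/(120EI) = 3505/EI
  δ_0 = 6655/EI
Flexibility coefficient — unit upward force at E: δ_{EE} = L³/(3EI) = 72/EI.
With EI = 50000 kip·ft²: δ_0 = 0.13309 ft and δ_{EE} = 0.00144 ft/kip.
Compatibility — the beam at E must follow the support down by 0.0125 ft: δ_0 − R_E·δ_{EE} = 0.0125, so R_E = (0.13309 − 0.0125)/0.00144 = 83.74 kip.

R_E = 83.74 kip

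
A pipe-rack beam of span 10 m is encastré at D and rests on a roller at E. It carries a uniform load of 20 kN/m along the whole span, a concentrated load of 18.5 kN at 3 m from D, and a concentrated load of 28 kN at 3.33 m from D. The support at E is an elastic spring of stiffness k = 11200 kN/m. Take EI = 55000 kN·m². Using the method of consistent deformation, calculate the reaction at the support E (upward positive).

Choose R_E as the redundant. The primary structure is the cantilever fixed at D.
Free-end deflection of the primary structure under the applied loading (downward +):
  UDL 20: wL⁴/(8EI) = 25000/EI
  point load 18.5 at a = 3: Pa²(3L − a)/(6EI) = 749.2/EI
  point load 28 at a = 3.33: Pa²(3L − a)/(6EI) = 1380/EI
  δ_0 = 27129/EI
Flexibility coefficient — unit upward force at E: δ_{EE} = L³/(3EI) = 333.3/EI.
With EI = 55000 kN·m²: δ_0 = 0.49326 m and δ_{EE} = 0.006061 m/kN.
Compatibility — the spring shortens by R_E/k under the reaction it provides: δ_0 − R_E·δ_{EE} = R_E/k. With 1/k = 0.000089 m/kN, R_E = δ_0 / (δ_{EE} + 1/k) = 0.49326 / (0.006061 + 0.000089) = 80.21 kN.

R_E = 80.21 kN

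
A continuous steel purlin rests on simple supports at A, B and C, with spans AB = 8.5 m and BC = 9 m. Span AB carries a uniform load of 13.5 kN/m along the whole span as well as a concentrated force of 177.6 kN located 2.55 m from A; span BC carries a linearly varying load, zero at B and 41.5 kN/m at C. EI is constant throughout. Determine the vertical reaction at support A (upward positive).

R_A = 151.1 kN

Release continuity at B by inserting a hinge; the redundant is the internal moment M_B. The primary structure is two simply-supported spans AB and BC.
End slopes at the hinge B, treating each span as simply supported:
  span AB: UDL 13.5: wL³/(24EI) = 345.4/EI
  span AB: point load 177.6 at a = 2.55: Pab(L + a)/(6LEI) = 583.8/EI
  span BC: triangular load, peak 41.5: 7w₀L³/(360EI) = 588.3/EI
  relative rotation θ_0 = (929.3 + 588.3)/EI = 1518/EI
A unit hogging moment at B produces rotation L₁/(3EI) + L₂/(3EI) = 5.833/EI.
Slope continuity at B: θ_0 = M_B·5.833/EI, so M_B = 1518/5.833 = 260.2 kN·m (hogging).
Span AB, ΣM about A with M_B applied at B: R_B^{AB}·8.5 = 940.6 + 260.2, so R_B^{AB} = 141.3 kN and R_A = 292.4 − 141.3 = 151.1 kN.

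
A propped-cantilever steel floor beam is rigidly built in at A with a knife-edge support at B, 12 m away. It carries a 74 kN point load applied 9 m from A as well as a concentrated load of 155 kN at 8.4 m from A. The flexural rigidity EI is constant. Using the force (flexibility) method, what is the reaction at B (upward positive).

Remove the prop at B; the released (primary) structure is a cantilever built in at A.
Primary-structure tip deflection at B by superposition:
  point load 74 at a = 9: Pa²(3L − a)/(6EI) = 26973/EI
  point load 155 at a = 8.4: Pa²(3L − a)/(6EI) = 50309/EI
  δ_0 = 77282/EI
Tip deflection under a unit load at B: L³/(3EI) = 576/EI.
Compatibility at B: δ_0 − R_B·δ_{BB} = 0, so R_B = 77282/576 = 134.2 kN.

R_B = 134.2 kN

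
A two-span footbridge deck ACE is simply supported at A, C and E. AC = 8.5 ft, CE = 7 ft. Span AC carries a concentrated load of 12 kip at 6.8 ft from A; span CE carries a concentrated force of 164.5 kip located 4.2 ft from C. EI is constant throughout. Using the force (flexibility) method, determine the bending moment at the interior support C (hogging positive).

M_C = 95.42 kip·ft

Release continuity at C by inserting a hinge; the redundant is the internal moment M_C. The primary structure is two simply-supported spans AC and CE.
Rotations at C on the released spans (each span's end-slope, ×1/EI):
  span AC: point load 12 at a = 6.8: Pab(L + a)/(6LEI) = 41.62/EI
  span CE: point load 164.5 at a = 4.2: Pab(L + b)/(6LEI) = 451.4/EI
  relative rotation θ_0 = (41.62 + 451.4)/EI = 493/EI
A unit hogging moment at C produces rotation L₁/(3EI) + L₂/(3EI) = 5.167/EI.
Compatibility: M_C·(L₁+L₂)/(3EI) = θ_0, giving M_C = 95.42 kip·ft (hogging).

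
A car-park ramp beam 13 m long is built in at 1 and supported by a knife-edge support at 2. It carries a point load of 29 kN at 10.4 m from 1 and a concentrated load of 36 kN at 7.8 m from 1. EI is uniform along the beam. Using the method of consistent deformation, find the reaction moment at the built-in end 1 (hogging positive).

M_1 = 114.8 kN·m

Choose R_2 as the redundant. The primary structure is the cantilever fixed at 1.
Primary-structure tip deflection at 2 by superposition:
  point load 29 at a = 10.4: Pa²(3L − a)/(6EI) = 14951/EI
  point load 36 at a = 7.8: Pa²(3L − a)/(6EI) = 11389/EI
  δ_0 = 26341/EI
Flexibility coefficient — unit upward force at 2: δ_{22} = L³/(3EI) = 732.3/EI.
The prop prevents deflection at 2: R_2 = δ_0/δ_{22} = 26341/732.3 = 35.97 kN.
Moment equilibrium about 1: M_1 = Σ(load moments about 1) − R_2·L = 582.4 − 35.97×13 = 114.8 kN·m.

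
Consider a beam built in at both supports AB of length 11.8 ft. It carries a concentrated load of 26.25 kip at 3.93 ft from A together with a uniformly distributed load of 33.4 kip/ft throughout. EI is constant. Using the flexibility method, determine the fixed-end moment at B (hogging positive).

Take the two fixed-end moments M_A, M_B as redundants; the released structure is the simple span AB.
End rotations of the released simple span under the applied load (×1/EI):
  at A: point load 26.25 at a = 3.93: Pab(L + b)/(6LEI) = 225.6/EI
  at B: point load 26.25 at a = 3.93: Pab(L + a)/(6LEI) = 180.4/EI
  at A: UDL 33.4: wL³/(24EI) = 2287/EI
  at B: UDL 33.4: wL³/(24EI) = 2287/EI
  θ_A0 = 2512/EI,  θ_B0 = 2467/EI
Flexibility coefficients: a unit moment at one end gives L/(3EI) there and L/(6EI) at the far end, so f₁₁ = f₂₂ = 3.933/EI and f₁₂ = f₂₁ = 1.967/EI.
Compatibility — zero rotation at each built-in end:
  3.933 M_A + 1.967 M_B = 2512
  1.967 M_A + 3.933 M_B = 2467
Solving the pair gives M_A = 433.4 kip·ft and M_B = 410.5 kip·ft (hogging).

M_B = 410.5 kip·ft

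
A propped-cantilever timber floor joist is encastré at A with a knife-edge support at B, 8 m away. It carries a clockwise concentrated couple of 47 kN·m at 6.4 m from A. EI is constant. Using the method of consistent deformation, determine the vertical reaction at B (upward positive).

Choose R_B as the redundant. The primary structure is the cantilever fixed at A.
Deflection at B on the released cantilever, summing each load's contribution:
  clockwise couple 47 at a = 6.4: M₀a(2L − a)/(2EI) = 1444/EI
Tip deflection under a unit load at B: L³/(3EI) = 170.7/EI.
The prop prevents deflection at B: R_B = δ_0/δ_{BB} = 1444/170.7 = 8.46 kN.

R_B = 8.46 kN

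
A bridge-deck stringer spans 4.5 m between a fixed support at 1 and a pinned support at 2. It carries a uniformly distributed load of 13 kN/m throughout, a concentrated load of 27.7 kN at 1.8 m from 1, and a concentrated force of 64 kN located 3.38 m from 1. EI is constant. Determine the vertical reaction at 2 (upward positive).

Choose R_2 as the redundant. The primary structure is the cantilever fixed at 1.
Downward deflection at the released point 2 due to the loads:
  UDL 13: wL⁴/(8EI) = 666.4/EI
  point load 27.7 at a = 1.8: Pa²(3L − a)/(6EI) = 175/EI
  point load 64 at a = 3.38: Pa²(3L − a)/(6EI) = 1233/EI
  δ_0 = 2075/EI
Tip deflection under a unit load at 2: L³/(3EI) = 30.38/EI.
Compatibility at 2: δ_0 − R_2·δ_{22} = 0, so R_2 = 2075/30.38 = 68.3 kN.

R_2 = 68.3 kN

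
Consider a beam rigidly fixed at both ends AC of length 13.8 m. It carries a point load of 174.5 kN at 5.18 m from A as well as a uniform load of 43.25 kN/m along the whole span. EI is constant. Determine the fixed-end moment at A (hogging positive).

Release both end moments; the primary structure is a simply-supported span AC with redundants M_A and M_C.
End rotations of the released simple span under the applied load (×1/EI):
  at A: point load 174.5 at a = 5.18: Pab(L + b)/(6LEI) = 2110/EI
  at C: point load 174.5 at a = 5.18: Pab(L + a)/(6LEI) = 1786/EI
  at A: UDL 43.25: wL³/(24EI) = 4736/EI
  at C: UDL 43.25: wL³/(24EI) = 4736/EI
  θ_A0 = 6846/EI,  θ_C0 = 6522/EI
Flexibility coefficients: a unit moment at one end gives L/(3EI) there and L/(6EI) at the far end, so f₁₁ = f₂₂ = 4.6/EI and f₁₂ = f₂₁ = 2.3/EI.
Compatibility — zero rotation at each built-in end:
  4.6 M_A + 2.3 M_C = 6846
  2.3 M_A + 4.6 M_C = 6522
Solving the pair gives M_A = 1039 kN·m and M_C = 898.3 kN·m (hogging).

M_A = 1039 kN·m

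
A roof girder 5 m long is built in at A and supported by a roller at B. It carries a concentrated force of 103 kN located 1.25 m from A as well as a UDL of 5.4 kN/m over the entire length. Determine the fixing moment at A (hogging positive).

M_A = 101.4 kN·m

Remove the prop at B; the released (primary) structure is a cantilever built in at A.
Primary-structure tip deflection at B by superposition:
  point load 103 at a = 1.25: Pa²(3L − a)/(6EI) = 368.8/EI
  UDL 5.4: wL⁴/(8EI) = 421.9/EI
  δ_0 = 790.7/EI
Flexibility coefficient — unit upward force at B: δ_{BB} = L³/(3EI) = 41.67/EI.
The prop prevents deflection at B: R_B = δ_0/δ_{BB} = 790.7/41.67 = 18.98 kN.
Moment equilibrium about A: M_A = Σ(load moments about A) − R_B·L = 196.2 − 18.98×5 = 101.4 kN·m.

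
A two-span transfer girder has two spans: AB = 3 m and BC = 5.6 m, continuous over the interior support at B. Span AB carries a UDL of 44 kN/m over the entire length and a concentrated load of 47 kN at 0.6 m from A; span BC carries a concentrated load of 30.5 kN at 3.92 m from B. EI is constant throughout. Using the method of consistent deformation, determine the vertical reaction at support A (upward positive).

Take M_B as the redundant. Released structure: two simple spans AB and BC with a hinge at B.
End slopes at the hinge B, treating each span as simply supported:
  span AB: UDL 44: wL³/(24EI) = 49.5/EI
  span AB: point load 47 at a = 0.6: Pab(L + a)/(6LEI) = 13.54/EI
  span BC: point load 30.5 at a = 3.92: Pab(L + b)/(6LEI) = 43.52/EI
  relative rotation θ_0 = (63.04 + 43.52)/EI = 106.6/EI
A unit hogging moment at B produces rotation L₁/(3EI) + L₂/(3EI) = 2.867/EI.
Compatibility: M_B·(L₁+L₂)/(3EI) = θ_0, giving M_B = 37.17 kN·m (hogging).
Span AB, ΣM about A with M_B applied at B: R_B^{AB}·3 = 226.2 + 37.17, so R_B^{AB} = 87.79 kN and R_A = 179 − 87.79 = 91.21 kN.

R_A = 91.21 kN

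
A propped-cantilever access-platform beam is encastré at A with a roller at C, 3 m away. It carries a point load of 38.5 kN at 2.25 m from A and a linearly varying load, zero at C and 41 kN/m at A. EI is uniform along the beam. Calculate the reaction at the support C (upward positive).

Release the roller at C. Primary structure: cantilever fixed at A.
Free-end deflection of the primary structure under the applied loading (downward +):
  point load 38.5 at a = 2.25: Pa²(3L − a)/(6EI) = 219.3/EI
  triangular load, peak 41 at the fixed end: w₀L⁴/(30EI) = 110.7/EI
  δ_0 = 330/EI
Flexibility coefficient — unit upward force at C: δ_{CC} = L³/(3EI) = 9/EI.
The prop prevents deflection at C: R_C = δ_0/δ_{CC} = 330/9 = 36.66 kN.

R_C = 36.66 kN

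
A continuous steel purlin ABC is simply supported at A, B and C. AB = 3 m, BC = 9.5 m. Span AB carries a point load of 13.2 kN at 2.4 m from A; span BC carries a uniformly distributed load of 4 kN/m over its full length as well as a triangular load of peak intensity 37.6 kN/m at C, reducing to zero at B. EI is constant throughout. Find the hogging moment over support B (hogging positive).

Insert a hinge at B; M_B is the redundant, and each span becomes simply supported.
Discontinuity in slope at B on the released structure — sum the simple-span end rotations:
  span AB: point load 13.2 at a = 2.4: Pab(L + a)/(6LEI) = 5.702/EI
  span BC: UDL 4: wL³/(24EI) = 142.9/EI
  span BC: triangular load, peak 37.6: 7w₀L³/(360EI) = 626.8/EI
  relative rotation θ_0 = (5.702 + 769.7)/EI = 775.4/EI
A unit hogging moment at B produces rotation L₁/(3EI) + L₂/(3EI) = 4.167/EI.
Compatibility: M_B·(L₁+L₂)/(3EI) = θ_0, giving M_B = 186.1 kN·m (hogging).

M_B = 186.1 kN·m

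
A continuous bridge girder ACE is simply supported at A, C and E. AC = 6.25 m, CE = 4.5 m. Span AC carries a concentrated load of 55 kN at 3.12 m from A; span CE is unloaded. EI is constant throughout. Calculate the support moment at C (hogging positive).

Insert a hinge at C; M_C is the redundant, and each span becomes simply supported.
Discontinuity in slope at C on the released structure — sum the simple-span end rotations:
  span AC: point load 55 at a = 3.12: Pab(L + a)/(6LEI) = 134.2/EI
  relative rotation θ_0 = (134.2 + 0)/EI = 134.2/EI
A unit hogging moment at C produces rotation L₁/(3EI) + L₂/(3EI) = 3.583/EI.
Slope continuity at C: θ_0 = M_C·3.583/EI, so M_C = 134.2/3.583 = 37.45 kN·m (hogging).

M_C = 37.45 kN·m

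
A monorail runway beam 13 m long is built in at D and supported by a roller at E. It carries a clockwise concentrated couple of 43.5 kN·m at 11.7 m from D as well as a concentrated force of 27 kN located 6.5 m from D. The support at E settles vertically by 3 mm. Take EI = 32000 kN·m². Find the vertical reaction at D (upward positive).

R_D = 13.72 kN

Choose R_E as the redundant. The primary structure is the cantilever fixed at D.
Deflection at E on the released cantilever, summing each load's contribution:
  clockwise couple 43.5 at a = 11.7: M₀a(2L − a)/(2EI) = 3639/EI
  point load 27 at a = 6.5: Pa²(3L − a)/(6EI) = 6179/EI
  δ_0 = 9818/EI
Tip deflection under a unit load at E: L³/(3EI) = 732.3/EI.
With EI = 32000 kN·m²: δ_0 = 0.30681 m and δ_{EE} = 0.022885 m/kN.
Compatibility — the beam at E must follow the support down by 0.003 m: δ_0 − R_E·δ_{EE} = 0.003, so R_E = (0.30681 − 0.003)/0.022885 = 13.28 kN.
Vertical equilibrium: R_D = ΣP − R_E = 27 − 13.28 = 13.72 kN.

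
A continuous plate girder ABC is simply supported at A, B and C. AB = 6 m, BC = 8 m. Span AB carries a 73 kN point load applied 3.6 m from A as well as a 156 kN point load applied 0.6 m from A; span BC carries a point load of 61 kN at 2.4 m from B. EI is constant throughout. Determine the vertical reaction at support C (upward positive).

Release continuity at B by inserting a hinge; the redundant is the internal moment M_B. The primary structure is two simply-supported spans AB and BC.
Rotations at B on the released spans (each span's end-slope, ×1/EI):
  span AB: point load 73 at a = 3.6: Pab(L + a)/(6LEI) = 168.2/EI
  span AB: point load 156 at a = 0.6: Pab(L + a)/(6LEI) = 92.66/EI
  span BC: point load 61 at a = 2.4: Pab(L + b)/(6LEI) = 232.3/EI
  relative rotation θ_0 = (260.9 + 232.3)/EI = 493.1/EI
A unit hogging moment at B produces rotation L₁/(3EI) + L₂/(3EI) = 4.667/EI.
Slope continuity at B: θ_0 = M_B·4.667/EI, so M_B = 493.1/4.667 = 105.7 kN·m (hogging).
Span BC, ΣM about C: R_B^{BC}·8 = 341.6 + 105.7, so R_B^{BC} = 55.91 kN and R_C = 61 − 55.91 = 5.091 kN.

R_C = 5.091 kN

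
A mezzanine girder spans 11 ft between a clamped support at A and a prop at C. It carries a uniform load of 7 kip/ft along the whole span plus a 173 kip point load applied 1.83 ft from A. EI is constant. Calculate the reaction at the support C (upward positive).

R_C = 35.66 kip

Take the reaction at C as the redundant and release it; the primary structure is a cantilever fixed at A.
Downward deflection at the released point C due to the loads:
  UDL 7: wL⁴/(8EI) = 12811/EI
  point load 173 at a = 1.83: Pa²(3L − a)/(6EI) = 3010/EI
  δ_0 = 15821/EI
Flexibility coefficient — unit upward force at C: δ_{CC} = L³/(3EI) = 443.7/EI.
The prop prevents deflection at C: R_C = δ_0/δ_{CC} = 15821/443.7 = 35.66 kip.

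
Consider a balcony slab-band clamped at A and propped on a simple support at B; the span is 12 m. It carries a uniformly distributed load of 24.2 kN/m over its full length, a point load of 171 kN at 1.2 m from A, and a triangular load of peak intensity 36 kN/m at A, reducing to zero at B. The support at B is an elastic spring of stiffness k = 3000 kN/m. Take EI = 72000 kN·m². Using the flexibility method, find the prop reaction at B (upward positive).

R_B = 148.4 kN

Take the reaction at B as the redundant and release it; the primary structure is a cantilever fixed at A.
Primary-structure tip deflection at B by superposition:
  UDL 24.2: wL⁴/(8EI) = 62726/EI
  point load 171 at a = 1.2: Pa²(3L − a)/(6EI) = 1428/EI
  triangular load, peak 36 at the fixed end: w₀L⁴/(30EI) = 24883/EI
  δ_0 = 89038/EI
Tip deflection under a unit load at B: L³/(3EI) = 576/EI.
With EI = 72000 kN·m²: δ_0 = 1.2366 m and δ_{BB} = 0.008 m/kN.
Compatibility — the spring shortens by R_B/k under the reaction it provides: δ_0 − R_B·δ_{BB} = R_B/k. With 1/k = 0.000333 m/kN, R_B = δ_0 / (δ_{BB} + 1/k) = 1.2366 / (0.008 + 0.000333) = 148.4 kN.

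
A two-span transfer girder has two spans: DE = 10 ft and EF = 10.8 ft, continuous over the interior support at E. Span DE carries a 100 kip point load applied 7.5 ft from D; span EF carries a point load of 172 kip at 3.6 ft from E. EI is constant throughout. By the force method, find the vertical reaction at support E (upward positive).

Insert a hinge at E; M_E is the redundant, and each span becomes simply supported.
End slopes at the hinge E, treating each span as simply supported:
  span DE: point load 100 at a = 7.5: Pab(L + a)/(6LEI) = 546.9/EI
  span EF: point load 172 at a = 3.6: Pab(L + b)/(6LEI) = 1238/EI
  relative rotation θ_0 = (546.9 + 1238)/EI = 1785/EI
A unit hogging moment at E produces rotation L₁/(3EI) + L₂/(3EI) = 6.933/EI.
Slope continuity at E: θ_0 = M_E·6.933/EI, so M_E = 1785/6.933 = 257.5 kip·ft (hogging).
Span DE, ΣM about D with M_E applied at E: R_E^{DE}·10 = 750 + 257.5, so R_E^{DE} = 100.7 kip and R_D = 100 − 100.7 = -0.7492 kip.
Span EF, ΣM about F: R_E^{EF}·10.8 = 1238 + 257.5, so R_E^{EF} = 138.5 kip and R_F = 172 − 138.5 = 33.49 kip.
R_E = 100.7 + 138.5 = 239.3 kip.

R_E = 239.3 kip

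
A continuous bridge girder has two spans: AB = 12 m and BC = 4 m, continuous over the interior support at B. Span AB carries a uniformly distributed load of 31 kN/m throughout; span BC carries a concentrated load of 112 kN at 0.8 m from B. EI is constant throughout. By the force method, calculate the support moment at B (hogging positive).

Take M_B as the redundant. Released structure: two simple spans AB and BC with a hinge at B.
Discontinuity in slope at B on the released structure — sum the simple-span end rotations:
  span AB: UDL 31: wL³/(24EI) = 2232/EI
  span BC: point load 112 at a = 0.8: Pab(L + b)/(6LEI) = 86.02/EI
  relative rotation θ_0 = (2232 + 86.02)/EI = 2318/EI
A unit hogging moment at B produces rotation L₁/(3EI) + L₂/(3EI) = 5.333/EI.
Compatibility: M_B·(L₁+L₂)/(3EI) = θ_0, giving M_B = 434.6 kN·m (hogging).

M_B = 434.6 kN·m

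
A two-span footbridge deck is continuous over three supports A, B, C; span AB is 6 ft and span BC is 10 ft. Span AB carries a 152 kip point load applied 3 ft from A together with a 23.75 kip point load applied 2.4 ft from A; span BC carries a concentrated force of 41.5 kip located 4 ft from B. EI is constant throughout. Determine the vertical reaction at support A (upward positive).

R_A = 69.77 kip

Take M_B as the redundant. Released structure: two simple spans AB and BC with a hinge at B.
Rotations at B on the released spans (each span's end-slope, ×1/EI):
  span AB: point load 152 at a = 3: Pab(L + a)/(6LEI) = 342/EI
  span AB: point load 23.75 at a = 2.4: Pab(L + a)/(6LEI) = 47.88/EI
  span BC: point load 41.5 at a = 4: Pab(L + b)/(6LEI) = 265.6/EI
  relative rotation θ_0 = (389.9 + 265.6)/EI = 655.5/EI
A unit hogging moment at B produces rotation L₁/(3EI) + L₂/(3EI) = 5.333/EI.
Slope continuity at B: θ_0 = M_B·5.333/EI, so M_B = 655.5/5.333 = 122.9 kip·ft (hogging).
Span AB, ΣM about A with M_B applied at B: R_B^{AB}·6 = 513 + 122.9, so R_B^{AB} = 106 kip and R_A = 175.8 − 106 = 69.77 kip.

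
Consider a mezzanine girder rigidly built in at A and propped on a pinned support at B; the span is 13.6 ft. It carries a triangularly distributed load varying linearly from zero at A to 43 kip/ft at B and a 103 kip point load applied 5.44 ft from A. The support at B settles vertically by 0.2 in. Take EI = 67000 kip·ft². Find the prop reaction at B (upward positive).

Release the roller at B. Primary structure: cantilever fixed at A.
Downward deflection at the released point B due to the loads:
  triangular load, peak 43 at the free end: 11w₀L⁴/(120EI) = 134845/EI
  point load 103 at a = 5.44: Pa²(3L − a)/(6EI) = 17964/EI
  δ_0 = 152809/EI
Flexibility coefficient — unit upward force at B: δ_{BB} = L³/(3EI) = 838.5/EI.
With EI = 67000 kip·ft²: δ_0 = 2.2807 ft and δ_{BB} = 0.012515 ft/kip.
Compatibility — the beam at B must follow the support down by 0.01667 ft: δ_0 − R_B·δ_{BB} = 0.01667, so R_B = (2.2807 − 0.01667)/0.012515 = 180.9 kip.

R_B = 180.9 kip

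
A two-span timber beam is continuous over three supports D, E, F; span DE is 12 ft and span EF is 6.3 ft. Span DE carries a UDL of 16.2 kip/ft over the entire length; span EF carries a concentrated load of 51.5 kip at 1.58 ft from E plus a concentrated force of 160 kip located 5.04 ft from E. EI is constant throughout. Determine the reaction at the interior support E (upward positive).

Take M_E as the redundant. Released structure: two simple spans DE and EF with a hinge at E.
End slopes at the hinge E, treating each span as simply supported:
  span DE: UDL 16.2: wL³/(24EI) = 1166/EI
  span EF: point load 51.5 at a = 1.58: Pab(L + b)/(6LEI) = 112/EI
  span EF: point load 160 at a = 5.04: Pab(L + b)/(6LEI) = 203.2/EI
  relative rotation θ_0 = (1166 + 315.2)/EI = 1482/EI
A unit hogging moment at E produces rotation L₁/(3EI) + L₂/(3EI) = 6.1/EI.
Slope continuity at E: θ_0 = M_E·6.1/EI, so M_E = 1482/6.1 = 242.9 kip·ft (hogging).
Span DE, ΣM about D with M_E applied at E: R_E^{DE}·12 = 1166 + 242.9, so R_E^{DE} = 117.4 kip and R_D = 194.4 − 117.4 = 76.96 kip.
Span EF, ΣM about F: R_E^{EF}·6.3 = 444.7 + 242.9, so R_E^{EF} = 109.1 kip and R_F = 211.5 − 109.1 = 102.4 kip.
R_E = 117.4 + 109.1 = 226.6 kip.

R_E = 226.6 kip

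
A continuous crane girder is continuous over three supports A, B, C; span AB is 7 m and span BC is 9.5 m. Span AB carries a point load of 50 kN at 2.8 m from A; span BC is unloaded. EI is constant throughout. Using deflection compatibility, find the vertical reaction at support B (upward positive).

R_B = 26.19 kN

Take M_B as the redundant. Released structure: two simple spans AB and BC with a hinge at B.
Discontinuity in slope at B on the released structure — sum the simple-span end rotations:
  span AB: point load 50 at a = 2.8: Pab(L + a)/(6LEI) = 137.2/EI
  relative rotation θ_0 = (137.2 + 0)/EI = 137.2/EI
A unit hogging moment at B produces rotation L₁/(3EI) + L₂/(3EI) = 5.5/EI.
Compatibility: M_B·(L₁+L₂)/(3EI) = θ_0, giving M_B = 24.95 kN·m (hogging).
Span AB, ΣM about A with M_B applied at B: R_B^{AB}·7 = 140 + 24.95, so R_B^{AB} = 23.56 kN and R_A = 50 − 23.56 = 26.44 kN.
Span BC, ΣM about C: R_B^{BC}·9.5 = 0 + 24.95, so R_B^{BC} = 2.626 kN and R_C = 0 − 2.626 = -2.626 kN.
R_B = 23.56 + 2.626 = 26.19 kN.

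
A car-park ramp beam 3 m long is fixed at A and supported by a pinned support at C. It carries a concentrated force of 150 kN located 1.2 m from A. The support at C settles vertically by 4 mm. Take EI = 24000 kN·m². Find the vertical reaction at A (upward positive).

Take the reaction at C as the redundant and release it; the primary structure is a cantilever fixed at A.
Primary-structure tip deflection at C by superposition:
  point load 150 at a = 1.2: Pa²(3L − a)/(6EI) = 280.8/EI
Tip deflection under a unit load at C: L³/(3EI) = 9/EI.
With EI = 24000 kN·m²: δ_0 = 0.0117 m and δ_{CC} = 0.000375 m/kN.
Compatibility — the beam at C must follow the support down by 0.004 m: δ_0 − R_C·δ_{CC} = 0.004, so R_C = (0.0117 − 0.004)/0.000375 = 20.53 kN.
Vertical equilibrium: R_A = ΣP − R_C = 150 − 20.53 = 129.5 kN.

R_A = 129.5 kN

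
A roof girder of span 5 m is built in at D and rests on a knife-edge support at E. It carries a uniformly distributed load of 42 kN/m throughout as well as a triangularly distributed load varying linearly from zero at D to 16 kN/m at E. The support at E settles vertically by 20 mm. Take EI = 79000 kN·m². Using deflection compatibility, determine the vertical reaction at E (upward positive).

Release the roller at E. Primary structure: cantilever fixed at D.
Deflection at E on the released cantilever, summing each load's contribution:
  UDL 42: wL⁴/(8EI) = 3281/EI
  triangular load, peak 16 at the free end: 11w₀L⁴/(120EI) = 916.7/EI
  δ_0 = 4198/EI
Flexibility coefficient — unit upward force at E: δ_{EE} = L³/(3EI) = 41.67/EI.
With EI = 79000 kN·m²: δ_0 = 0.053138 m and δ_{EE} = 0.000527 m/kN.
Compatibility — the beam at E must follow the support down by 0.02 m: δ_0 − R_E·δ_{EE} = 0.02, so R_E = (0.053138 − 0.02)/0.000527 = 62.83 kN.

R_E = 62.83 kN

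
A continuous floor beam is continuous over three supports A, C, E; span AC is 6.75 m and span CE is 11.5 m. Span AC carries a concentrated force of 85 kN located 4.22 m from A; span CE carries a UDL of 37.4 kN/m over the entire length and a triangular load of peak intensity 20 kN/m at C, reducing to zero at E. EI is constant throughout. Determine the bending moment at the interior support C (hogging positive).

M_C = 541.1 kN·m

Take M_C as the redundant. Released structure: two simple spans AC and CE with a hinge at C.
Discontinuity in slope at C on the released structure — sum the simple-span end rotations:
  span AC: point load 85 at a = 4.22: Pab(L + a)/(6LEI) = 245.8/EI
  span CE: UDL 37.4: wL³/(24EI) = 2370/EI
  span CE: triangular load, peak 20: w₀L³/(45EI) = 675.9/EI
  relative rotation θ_0 = (245.8 + 3046)/EI = 3292/EI
A unit hogging moment at C produces rotation L₁/(3EI) + L₂/(3EI) = 6.083/EI.
Slope continuity at C: θ_0 = M_C·6.083/EI, so M_C = 3292/6.083 = 541.1 kN·m (hogging).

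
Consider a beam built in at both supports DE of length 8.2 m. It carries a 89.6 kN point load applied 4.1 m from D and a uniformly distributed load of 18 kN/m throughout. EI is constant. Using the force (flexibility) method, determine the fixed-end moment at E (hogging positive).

M_E = 192.7 kN·m

Release both end moments; the primary structure is a simply-supported span DE with redundants M_D and M_E.
On the primary (simply-supported) span, the end slopes from the loading are:
  at D: point load 89.6 at a = 4.1: Pab(L + b)/(6LEI) = 376.5/EI
  at E: point load 89.6 at a = 4.1: Pab(L + a)/(6LEI) = 376.5/EI
  at D: UDL 18: wL³/(24EI) = 413.5/EI
  at E: UDL 18: wL³/(24EI) = 413.5/EI
  θ_D0 = 790.1/EI,  θ_E0 = 790.1/EI
Flexibility coefficients: a unit moment at one end gives L/(3EI) there and L/(6EI) at the far end, so f₁₁ = f₂₂ = 2.733/EI and f₁₂ = f₂₁ = 1.367/EI.
Compatibility — zero rotation at each built-in end:
  2.733 M_D + 1.367 M_E = 790.1
  1.367 M_D + 2.733 M_E = 790.1
Solving the pair gives M_D = 192.7 kN·m and M_E = 192.7 kN·m (hogging).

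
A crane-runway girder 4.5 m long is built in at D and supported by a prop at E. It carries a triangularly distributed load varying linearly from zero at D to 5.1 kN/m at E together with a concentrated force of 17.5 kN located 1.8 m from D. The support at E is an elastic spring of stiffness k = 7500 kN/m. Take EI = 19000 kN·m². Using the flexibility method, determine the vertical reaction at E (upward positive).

R_E = 9.185 kN

Take the reaction at E as the redundant and release it; the primary structure is a cantilever fixed at D.
Free-end deflection of the primary structure under the applied loading (downward +):
  triangular load, peak 5.1 at the free end: 11w₀L⁴/(120EI) = 191.7/EI
  point load 17.5 at a = 1.8: Pa²(3L − a)/(6EI) = 110.6/EI
  δ_0 = 302.3/EI
Flexibility coefficient — unit upward force at E: δ_{EE} = L³/(3EI) = 30.38/EI.
With EI = 19000 kN·m²: δ_0 = 0.015909 m and δ_{EE} = 0.001599 m/kN.
Compatibility — the spring shortens by R_E/k under the reaction it provides: δ_0 − R_E·δ_{EE} = R_E/k. With 1/k = 0.000133 m/kN, R_E = δ_0 / (δ_{EE} + 1/k) = 0.015909 / (0.001599 + 0.000133) = 9.185 kN.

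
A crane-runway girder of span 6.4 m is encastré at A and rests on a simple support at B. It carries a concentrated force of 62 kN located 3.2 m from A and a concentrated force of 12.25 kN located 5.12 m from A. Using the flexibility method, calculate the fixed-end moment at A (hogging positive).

M_A = 81.93 kN·m

Remove the prop at B; the released (primary) structure is a cantilever built in at A.
Downward deflection at the released point B due to the loads:
  point load 62 at a = 3.2: Pa²(3L − a)/(6EI) = 1693/EI
  point load 12.25 at a = 5.12: Pa²(3L − a)/(6EI) = 753.6/EI
  δ_0 = 2447/EI
Tip deflection under a unit load at B: L³/(3EI) = 87.38/EI.
The prop prevents deflection at B: R_B = δ_0/δ_{BB} = 2447/87.38 = 28 kN.
Moment equilibrium about A: M_A = Σ(load moments about A) − R_B·L = 261.1 − 28×6.4 = 81.93 kN·m.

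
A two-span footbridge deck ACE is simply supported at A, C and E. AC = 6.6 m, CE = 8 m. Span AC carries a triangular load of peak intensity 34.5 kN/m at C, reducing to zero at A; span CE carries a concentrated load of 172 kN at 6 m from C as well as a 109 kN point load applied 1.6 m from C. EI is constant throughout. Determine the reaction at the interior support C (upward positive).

Insert a hinge at C; M_C is the redundant, and each span becomes simply supported.
Rotations at C on the released spans (each span's end-slope, ×1/EI):
  span AC: triangular load, peak 34.5: w₀L³/(45EI) = 220.4/EI
  span CE: point load 172 at a = 6: Pab(L + b)/(6LEI) = 430/EI
  span CE: point load 109 at a = 1.6: Pab(L + b)/(6LEI) = 334.8/EI
  relative rotation θ_0 = (220.4 + 764.8)/EI = 985.3/EI
A unit hogging moment at C produces rotation L₁/(3EI) + L₂/(3EI) = 4.867/EI.
Slope continuity at C: θ_0 = M_C·4.867/EI, so M_C = 985.3/4.867 = 202.5 kN·m (hogging).
Span AC, ΣM about A with M_C applied at C: R_C^{AC}·6.6 = 500.9 + 202.5, so R_C^{AC} = 106.6 kN and R_A = 113.8 − 106.6 = 7.276 kN.
Span CE, ΣM about E: R_C^{CE}·8 = 1042 + 202.5, so R_C^{CE} = 155.5 kN and R_E = 281 − 155.5 = 125.5 kN.
R_C = 106.6 + 155.5 = 262.1 kN.

R_C = 262.1 kN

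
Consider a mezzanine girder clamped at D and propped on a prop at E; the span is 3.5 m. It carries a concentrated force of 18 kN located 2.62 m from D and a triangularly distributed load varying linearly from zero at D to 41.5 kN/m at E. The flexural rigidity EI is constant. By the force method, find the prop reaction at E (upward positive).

Take the reaction at E as the redundant and release it; the primary structure is a cantilever fixed at D.
Primary-structure tip deflection at E by superposition:
  point load 18 at a = 2.62: Pa²(3L − a)/(6EI) = 162.3/EI
  triangular load, peak 41.5 at the free end: 11w₀L⁴/(120EI) = 570.9/EI
  δ_0 = 733.1/EI
Tip deflection under a unit load at E: L³/(3EI) = 14.29/EI.
Compatibility at E: δ_0 − R_E·δ_{EE} = 0, so R_E = 733.1/14.29 = 51.3 kN.

R_E = 51.3 kN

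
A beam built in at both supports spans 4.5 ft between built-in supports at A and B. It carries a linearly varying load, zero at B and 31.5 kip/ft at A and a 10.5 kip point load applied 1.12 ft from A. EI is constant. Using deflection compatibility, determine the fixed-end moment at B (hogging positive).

M_B = 23.46 kip·ft

Take the two fixed-end moments M_A, M_B as redundants; the released structure is the simple span AB.
End rotations of the released simple span under the applied load (×1/EI):
  at A: triangular load, peak 31.5: w₀L³/(45EI) = 63.79/EI
  at B: triangular load, peak 31.5: 7w₀L³/(360EI) = 55.81/EI
  at A: point load 10.5 at a = 1.12: Pab(L + b)/(6LEI) = 11.6/EI
  at B: point load 10.5 at a = 1.12: Pab(L + a)/(6LEI) = 8.274/EI
  θ_A0 = 75.39/EI,  θ_B0 = 64.09/EI
Flexibility coefficients: a unit moment at one end gives L/(3EI) there and L/(6EI) at the far end, so f₁₁ = f₂₂ = 1.5/EI and f₁₂ = f₂₁ = 0.75/EI.
Compatibility — zero rotation at each built-in end:
  1.5 M_A + 0.75 M_B = 75.39
  0.75 M_A + 1.5 M_B = 64.09
Solving the pair gives M_A = 38.53 kip·ft and M_B = 23.46 kip·ft (hogging).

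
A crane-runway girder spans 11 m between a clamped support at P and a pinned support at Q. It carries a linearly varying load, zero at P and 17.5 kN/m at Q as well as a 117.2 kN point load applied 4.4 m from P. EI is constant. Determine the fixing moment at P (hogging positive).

M_P = 371 kN·m

Release the roller at Q. Primary structure: cantilever fixed at P.
Free-end deflection of the primary structure under the applied loading (downward +):
  triangular load, peak 17.5 at the free end: 11w₀L⁴/(120EI) = 23487/EI
  point load 117.2 at a = 4.4: Pa²(3L − a)/(6EI) = 10816/EI
  δ_0 = 34302/EI
Tip deflection under a unit load at Q: L³/(3EI) = 443.7/EI.
The prop prevents deflection at Q: R_Q = δ_0/δ_{QQ} = 34302/443.7 = 77.32 kN.
Moment equilibrium about P: M_P = Σ(load moments about P) − R_Q·L = 1222 − 77.32×11 = 371 kN·m.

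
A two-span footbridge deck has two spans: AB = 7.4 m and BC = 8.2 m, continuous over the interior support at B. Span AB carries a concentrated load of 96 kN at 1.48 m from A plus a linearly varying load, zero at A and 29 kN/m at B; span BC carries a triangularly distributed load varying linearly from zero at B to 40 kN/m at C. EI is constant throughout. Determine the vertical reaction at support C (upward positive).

Take M_B as the redundant. Released structure: two simple spans AB and BC with a hinge at B.
Rotations at B on the released spans (each span's end-slope, ×1/EI):
  span AB: point load 96 at a = 1.48: Pab(L + a)/(6LEI) = 168.2/EI
  span AB: triangular load, peak 29: w₀L³/(45EI) = 261.1/EI
  span BC: triangular load, peak 40: 7w₀L³/(360EI) = 428.8/EI
  relative rotation θ_0 = (429.4 + 428.8)/EI = 858.2/EI
A unit hogging moment at B produces rotation L₁/(3EI) + L₂/(3EI) = 5.2/EI.
Slope continuity at B: θ_0 = M_B·5.2/EI, so M_B = 858.2/5.2 = 165 kN·m (hogging).
Span BC, ΣM about C: R_B^{BC}·8.2 = 448.3 + 165, so R_B^{BC} = 74.79 kN and R_C = 164 − 74.79 = 89.21 kN.

R_C = 89.21 kN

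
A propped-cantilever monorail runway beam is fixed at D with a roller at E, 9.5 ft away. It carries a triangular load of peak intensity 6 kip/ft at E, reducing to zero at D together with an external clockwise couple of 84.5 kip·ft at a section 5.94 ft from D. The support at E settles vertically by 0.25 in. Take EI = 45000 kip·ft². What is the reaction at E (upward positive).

Remove the prop at E; the released (primary) structure is a cantilever built in at D.
Free-end deflection of the primary structure under the applied loading (downward +):
  triangular load, peak 6 at the free end: 11w₀L⁴/(120EI) = 4480/EI
  clockwise couple 84.5 at a = 5.94: M₀a(2L − a)/(2EI) = 3278/EI
  δ_0 = 7757/EI
Tip deflection under a unit load at E: L³/(3EI) = 285.8/EI.
With EI = 45000 kip·ft²: δ_0 = 0.17239 ft and δ_{EE} = 0.006351 ft/kip.
Compatibility — the beam at E must follow the support down by 0.02083 ft: δ_0 − R_E·δ_{EE} = 0.02083, so R_E = (0.17239 − 0.02083)/0.006351 = 23.86 kip.

R_E = 23.86 kip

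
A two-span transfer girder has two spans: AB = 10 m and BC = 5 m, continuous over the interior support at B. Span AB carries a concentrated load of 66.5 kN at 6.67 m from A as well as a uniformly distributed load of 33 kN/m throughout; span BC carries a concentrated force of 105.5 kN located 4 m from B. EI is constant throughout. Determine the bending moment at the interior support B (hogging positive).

Insert a hinge at B; M_B is the redundant, and each span becomes simply supported.
Rotations at B on the released spans (each span's end-slope, ×1/EI):
  span AB: point load 66.5 at a = 6.67: Pab(L + a)/(6LEI) = 410.4/EI
  span AB: UDL 33: wL³/(24EI) = 1375/EI
  span BC: point load 105.5 at a = 4: Pab(L + b)/(6LEI) = 84.4/EI
  relative rotation θ_0 = (1785 + 84.4)/EI = 1870/EI
A unit hogging moment at B produces rotation L₁/(3EI) + L₂/(3EI) = 5/EI.
Slope continuity at B: θ_0 = M_B·5/EI, so M_B = 1870/5 = 374 kN·m (hogging).

M_B = 374 kN·m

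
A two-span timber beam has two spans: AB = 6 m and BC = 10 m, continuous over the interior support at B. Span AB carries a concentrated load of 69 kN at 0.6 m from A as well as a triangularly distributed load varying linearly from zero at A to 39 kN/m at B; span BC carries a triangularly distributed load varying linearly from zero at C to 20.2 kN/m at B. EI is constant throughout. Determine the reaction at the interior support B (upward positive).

R_B = 186.1 kN

Release continuity at B by inserting a hinge; the redundant is the internal moment M_B. The primary structure is two simply-supported spans AB and BC.
End slopes at the hinge B, treating each span as simply supported:
  span AB: point load 69 at a = 0.6: Pab(L + a)/(6LEI) = 40.99/EI
  span AB: triangular load, peak 39: w₀L³/(45EI) = 187.2/EI
  span BC: triangular load, peak 20.2: w₀L³/(45EI) = 448.9/EI
  relative rotation θ_0 = (228.2 + 448.9)/EI = 677.1/EI
A unit hogging moment at B produces rotation L₁/(3EI) + L₂/(3EI) = 5.333/EI.
Compatibility: M_B·(L₁+L₂)/(3EI) = θ_0, giving M_B = 127 kN·m (hogging).
Span AB, ΣM about A with M_B applied at B: R_B^{AB}·6 = 509.4 + 127, so R_B^{AB} = 106.1 kN and R_A = 186 − 106.1 = 79.94 kN.
Span BC, ΣM about C: R_B^{BC}·10 = 673.3 + 127, so R_B^{BC} = 80.03 kN and R_C = 101 − 80.03 = 20.97 kN.
R_B = 106.1 + 80.03 = 186.1 kN.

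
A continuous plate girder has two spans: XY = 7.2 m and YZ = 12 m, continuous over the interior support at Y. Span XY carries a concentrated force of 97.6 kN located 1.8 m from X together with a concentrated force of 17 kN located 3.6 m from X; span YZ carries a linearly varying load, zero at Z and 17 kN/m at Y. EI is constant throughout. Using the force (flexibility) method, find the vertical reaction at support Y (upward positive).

R_Y = 132.3 kN

Take M_Y as the redundant. Released structure: two simple spans XY and YZ with a hinge at Y.
Discontinuity in slope at Y on the released structure — sum the simple-span end rotations:
  span XY: point load 97.6 at a = 1.8: Pab(L + a)/(6LEI) = 197.6/EI
  span XY: point load 17 at a = 3.6: Pab(L + a)/(6LEI) = 55.08/EI
  span YZ: triangular load, peak 17: w₀L³/(45EI) = 652.8/EI
  relative rotation θ_0 = (252.7 + 652.8)/EI = 905.5/EI
A unit hogging moment at Y produces rotation L₁/(3EI) + L₂/(3EI) = 6.4/EI.
Slope continuity at Y: θ_0 = M_Y·6.4/EI, so M_Y = 905.5/6.4 = 141.5 kN·m (hogging).
Span XY, ΣM about X with M_Y applied at Y: R_Y^{XY}·7.2 = 236.9 + 141.5, so R_Y^{XY} = 52.55 kN and R_X = 114.6 − 52.55 = 62.05 kN.
Span YZ, ΣM about Z: R_Y^{YZ}·12 = 816 + 141.5, so R_Y^{YZ} = 79.79 kN and R_Z = 102 − 79.79 = 22.21 kN.
R_Y = 52.55 + 79.79 = 132.3 kN.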